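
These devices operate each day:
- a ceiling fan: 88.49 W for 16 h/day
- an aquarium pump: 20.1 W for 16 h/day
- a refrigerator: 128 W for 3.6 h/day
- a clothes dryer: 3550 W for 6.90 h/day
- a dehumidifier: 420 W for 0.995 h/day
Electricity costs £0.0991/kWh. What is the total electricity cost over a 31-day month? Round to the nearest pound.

ceiling fan: 88.49 W × 16 h × 31 d = 43,891 Wh = 43.89 kWh
aquarium pump: 20.1 W × 16 h × 31 d = 9,970 Wh = 9.97 kWh
refrigerator: 128 W × 3.6 h × 31 d = 14,285 Wh = 14.28 kWh
clothes dryer: 3550 W × 6.90 h × 31 d = 759,345 Wh = 759.3 kWh
dehumidifier: 420 W × 0.995 h × 31 d = 12,955 Wh = 12.95 kWh
Total energy = 43.89 + 9.97 + 14.28 + 759.3 + 12.95 = 840.4 kWh
Cost = 840.4 kWh × £0.0991 = £83.29 ≈ £83

£83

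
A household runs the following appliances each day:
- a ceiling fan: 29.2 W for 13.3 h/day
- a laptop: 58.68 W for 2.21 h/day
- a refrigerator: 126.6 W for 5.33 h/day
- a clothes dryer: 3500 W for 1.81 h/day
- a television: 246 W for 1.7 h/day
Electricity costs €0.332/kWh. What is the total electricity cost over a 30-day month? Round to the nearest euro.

ceiling fan: 29.2 W × 13.3 h × 30 d = 11,651 Wh = 11.65 kWh
laptop: 58.68 W × 2.21 h × 30 d = 3,890 Wh = 3.89 kWh
refrigerator: 126.6 W × 5.33 h × 30 d = 20,243 Wh = 20.24 kWh
clothes dryer: 3500 W × 1.81 h × 30 d = 190,050 Wh = 190.1 kWh
television: 246 W × 1.7 h × 30 d = 12,546 Wh = 12.55 kWh
Total energy = 11.65 + 3.89 + 20.24 + 190.1 + 12.55 = 238.4 kWh
Cost = 238.4 kWh × €0.332 = €79.14 ≈ €79

€79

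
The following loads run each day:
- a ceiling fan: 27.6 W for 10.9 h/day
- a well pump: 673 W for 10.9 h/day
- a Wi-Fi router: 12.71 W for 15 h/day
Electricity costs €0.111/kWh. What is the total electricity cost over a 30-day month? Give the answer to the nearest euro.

€26

ceiling fan: 27.6 W × 10.9 h × 30 d = 9,025 Wh = 9.025 kWh
well pump: 673 W × 10.9 h × 30 d = 220,071 Wh = 220.1 kWh
Wi-Fi router: 12.71 W × 15 h × 30 d = 5,720 Wh = 5.72 kWh
Total energy = 9.025 + 220.1 + 5.72 = 234.8 kWh
Cost = 234.8 kWh × €0.111 = €26.06 ≈ €26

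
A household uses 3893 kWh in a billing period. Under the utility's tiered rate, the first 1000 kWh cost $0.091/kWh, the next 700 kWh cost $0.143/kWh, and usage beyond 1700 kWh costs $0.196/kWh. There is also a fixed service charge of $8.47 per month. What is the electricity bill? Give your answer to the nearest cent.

$629.40

First 1000 kWh × $0.091 = $91.00
Next 700 kWh × $0.143 = $100.10
Remaining 2193 kWh × $0.196 = $429.83
Energy charge = $620.93; + service $8.47 = $629.40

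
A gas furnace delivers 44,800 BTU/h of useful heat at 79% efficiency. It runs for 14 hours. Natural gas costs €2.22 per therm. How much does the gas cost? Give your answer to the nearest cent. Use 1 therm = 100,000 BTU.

Heat delivered = 44,800 BTU/h × 14 h = 627,200 BTU
Gas input = 627,200 / 0.79 = 793,924 BTU
= 793,924 / 100,000 = 7.939 therm
Cost = 7.939 × €2.22/therm = €17.63

€17.63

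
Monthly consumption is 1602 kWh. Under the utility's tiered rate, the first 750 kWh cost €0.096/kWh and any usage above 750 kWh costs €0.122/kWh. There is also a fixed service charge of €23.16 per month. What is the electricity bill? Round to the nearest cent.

€199.10

First 750 kWh × €0.096 = €72.00
Remaining 852 kWh × €0.122 = €103.94
Energy charge = €175.94; + service €23.16 = €199.10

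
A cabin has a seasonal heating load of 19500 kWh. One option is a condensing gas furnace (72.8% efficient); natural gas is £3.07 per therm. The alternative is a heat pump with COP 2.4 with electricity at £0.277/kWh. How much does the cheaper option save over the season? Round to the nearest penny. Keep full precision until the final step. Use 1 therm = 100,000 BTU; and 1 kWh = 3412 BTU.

£555.14

Heat load = 19500 kWh × 3412 = 66,534,000 BTU
Gas: input = 66,534,000 / 0.728 = 91,392,857 BTU = 913.9 therm → 913.9 × £3.07 = £2,805.76
Heat pump: 66,534,000 BTU / 3412 = 19,500 kWh heat; / 2.4 = 8,125 kWh in → × £0.277 = £2,250.62
Difference = |£2,805.76 − £2,250.62| = £555.14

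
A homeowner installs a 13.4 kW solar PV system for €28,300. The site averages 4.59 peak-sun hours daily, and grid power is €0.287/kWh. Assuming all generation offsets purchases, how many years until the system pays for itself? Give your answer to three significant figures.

Daily generation = 13.4 kW × 4.59 h = 61.51 kWh
Annual generation = 61.51 × 365 = 22450 kWh
Annual savings = 22450 × €0.287 = €6,443.06
Payback = €28,300 / €6,443.06 = 4.39 years

4.39 years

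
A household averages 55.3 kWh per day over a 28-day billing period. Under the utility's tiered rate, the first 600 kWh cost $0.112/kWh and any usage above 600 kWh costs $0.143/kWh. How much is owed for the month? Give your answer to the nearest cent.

Usage = 55.3 kWh/day × 28 days = 1548.4 kWh
First 600 kWh × $0.112 = $67.20
Remaining 948.4 kWh × $0.143 = $135.62
Total = $202.82

$202.82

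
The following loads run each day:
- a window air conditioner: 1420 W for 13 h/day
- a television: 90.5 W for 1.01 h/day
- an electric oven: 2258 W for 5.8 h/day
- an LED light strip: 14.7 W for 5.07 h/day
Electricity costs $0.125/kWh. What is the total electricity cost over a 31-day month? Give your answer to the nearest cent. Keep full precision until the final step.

$122.92

window air conditioner: 1420 W × 13 h × 31 d = 572,260 Wh = 572.3 kWh
television: 90.5 W × 1.01 h × 31 d = 2,834 Wh = 2.834 kWh
electric oven: 2258 W × 5.8 h × 31 d = 405,988 Wh = 406 kWh
LED light strip: 14.7 W × 5.07 h × 31 d = 2,310 Wh = 2.31 kWh
Total energy = 572.3 + 2.834 + 406 + 2.31 = 983.4 kWh
Cost = 983.4 kWh × $0.125 = $122.92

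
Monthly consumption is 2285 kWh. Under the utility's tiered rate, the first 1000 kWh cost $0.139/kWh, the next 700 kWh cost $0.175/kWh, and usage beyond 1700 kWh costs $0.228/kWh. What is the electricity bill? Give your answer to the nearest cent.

$394.88

First 1000 kWh × $0.139 = $139.00
Next 700 kWh × $0.175 = $122.50
Remaining 585 kWh × $0.228 = $133.38
Total = $394.88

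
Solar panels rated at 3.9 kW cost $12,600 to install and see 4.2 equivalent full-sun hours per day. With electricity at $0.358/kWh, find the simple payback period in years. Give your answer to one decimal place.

5.9 years

Daily generation = 3.9 kW × 4.2 h = 16.38 kWh
Annual generation = 16.38 × 365 = 5978.7 kWh
Annual savings = 5978.7 × $0.358 = $2,140.37
Payback = $12,600 / $2,140.37 = 5.89 years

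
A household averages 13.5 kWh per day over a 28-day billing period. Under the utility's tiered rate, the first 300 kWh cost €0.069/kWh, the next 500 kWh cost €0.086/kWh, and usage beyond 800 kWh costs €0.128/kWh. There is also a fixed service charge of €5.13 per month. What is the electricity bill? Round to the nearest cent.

Usage = 13.5 kWh/day × 28 days = 378 kWh
First 300 kWh × €0.069 = €20.70
Next 78 kWh × €0.086 = €6.71
Remaining tier: 0 kWh (not reached)
Energy charge = €27.41; + service €5.13 = €32.54

€32.54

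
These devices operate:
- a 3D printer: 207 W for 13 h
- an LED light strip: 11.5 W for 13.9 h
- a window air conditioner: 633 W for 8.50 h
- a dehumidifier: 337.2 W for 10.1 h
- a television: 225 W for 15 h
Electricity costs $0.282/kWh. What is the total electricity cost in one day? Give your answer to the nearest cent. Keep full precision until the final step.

$4.23

3D printer: 207 W × 13 h = 2,691 Wh = 2.691 kWh
LED light strip: 11.5 W × 13.9 h = 160 Wh = 0.1598 kWh
window air conditioner: 633 W × 8.50 h = 5,380 Wh = 5.38 kWh
dehumidifier: 337.2 W × 10.1 h = 3,406 Wh = 3.406 kWh
television: 225 W × 15 h = 3,375 Wh = 3.375 kWh
Total energy = 2.691 + 0.1598 + 5.38 + 3.406 + 3.375 = 15.01 kWh
Cost = 15.01 kWh × $0.282 = $4.23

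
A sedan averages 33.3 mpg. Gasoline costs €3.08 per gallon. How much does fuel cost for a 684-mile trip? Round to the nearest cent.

Fuel = 684 mi / 33.3 mpg = 20.54 gal
Cost = 20.54 gal × €3.08/gal = €63.26

€63.26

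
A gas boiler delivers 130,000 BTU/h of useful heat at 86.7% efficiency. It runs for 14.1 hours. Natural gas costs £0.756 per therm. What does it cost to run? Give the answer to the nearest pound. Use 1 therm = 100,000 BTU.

Heat delivered = 130,000 BTU/h × 14.1 h = 1,833,000 BTU
Gas input = 1,833,000 / 0.867 = 2,114,187 BTU
= 2,114,187 / 100,000 = 21.14 therm
Cost = 21.14 × £0.756/therm = £15.98 ≈ £16

£16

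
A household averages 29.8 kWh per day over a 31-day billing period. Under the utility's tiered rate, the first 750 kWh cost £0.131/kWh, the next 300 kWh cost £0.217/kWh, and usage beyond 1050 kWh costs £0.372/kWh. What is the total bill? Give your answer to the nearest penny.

Usage = 29.8 kWh/day × 31 days = 923.8 kWh
First 750 kWh × £0.131 = £98.25
Next 173.8 kWh × £0.217 = £37.71
Remaining tier: 0 kWh (not reached)
Total = £135.96

£135.96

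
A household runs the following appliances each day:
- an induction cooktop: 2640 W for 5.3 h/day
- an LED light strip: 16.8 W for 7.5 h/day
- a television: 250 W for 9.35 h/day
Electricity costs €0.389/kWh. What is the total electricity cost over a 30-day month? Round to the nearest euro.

induction cooktop: 2640 W × 5.3 h × 30 d = 419,760 Wh = 419.8 kWh
LED light strip: 16.8 W × 7.5 h × 30 d = 3,780 Wh = 3.78 kWh
television: 250 W × 9.35 h × 30 d = 70,125 Wh = 70.12 kWh
Total energy = 419.8 + 3.78 + 70.12 = 493.7 kWh
Cost = 493.7 kWh × €0.389 = €192.04 ≈ €192

€192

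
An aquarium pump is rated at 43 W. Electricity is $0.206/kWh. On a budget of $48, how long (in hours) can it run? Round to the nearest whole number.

5419 h

Energy budget = $48 / $0.206 per kWh = 233 kWh = 233,010 Wh
Runtime = 233,010 Wh / 43 W = 5,419 h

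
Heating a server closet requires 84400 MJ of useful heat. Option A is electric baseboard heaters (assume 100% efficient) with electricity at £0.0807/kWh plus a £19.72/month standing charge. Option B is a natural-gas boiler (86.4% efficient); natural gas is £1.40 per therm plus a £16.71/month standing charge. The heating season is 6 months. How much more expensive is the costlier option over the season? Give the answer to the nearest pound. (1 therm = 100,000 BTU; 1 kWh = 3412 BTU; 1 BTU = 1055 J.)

£614

Heat load = 84400 MJ = 84,400,000,000 J / 1055 = 80,000,000 BTU
Gas: input = 80,000,000 / 0.864 = 92,592,593 BTU = 925.9 therm → 925.9 × £1.40 = £1,296.30; + 6 × £16.71 standing = £1,396.56
Electric: 80,000,000 BTU / 3412 = 23,450 kWh → × £0.0807 = £1,892.15; + 6 × £19.72 standing = £2,010.47
Difference = |£1,396.56 − £2,010.47| = £613.91 ≈ £614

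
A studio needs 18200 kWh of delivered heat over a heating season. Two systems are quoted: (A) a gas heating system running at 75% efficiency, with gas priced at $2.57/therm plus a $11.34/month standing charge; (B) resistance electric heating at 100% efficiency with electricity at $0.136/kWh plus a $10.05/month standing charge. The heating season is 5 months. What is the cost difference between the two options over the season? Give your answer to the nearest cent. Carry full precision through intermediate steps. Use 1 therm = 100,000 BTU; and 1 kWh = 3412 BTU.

Heat load = 18200 kWh × 3412 = 62,098,400 BTU
Gas: input = 62,098,400 / 0.75 = 82,797,867 BTU = 828 therm → 828 × $2.57 = $2,127.91; + 5 × $11.34 standing = $2,184.61
Electric: 62,098,400 BTU / 3412 = 18,200 kWh → × $0.136 = $2,475.20; + 5 × $10.05 standing = $2,525.45
Difference = |$2,184.61 − $2,525.45| = $340.84

$340.84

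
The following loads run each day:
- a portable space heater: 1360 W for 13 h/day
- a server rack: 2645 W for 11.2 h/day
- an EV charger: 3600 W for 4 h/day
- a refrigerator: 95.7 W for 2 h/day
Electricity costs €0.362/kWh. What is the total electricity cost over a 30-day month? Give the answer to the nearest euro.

€672

portable space heater: 1360 W × 13 h × 30 d = 530,400 Wh = 530.4 kWh
server rack: 2645 W × 11.2 h × 30 d = 888,720 Wh = 888.7 kWh
EV charger: 3600 W × 4 h × 30 d = 432,000 Wh = 432 kWh
refrigerator: 95.7 W × 2 h × 30 d = 5,742 Wh = 5.742 kWh
Total energy = 530.4 + 888.7 + 432 + 5.742 = 1,857 kWh
Cost = 1,857 kWh × €0.362 = €672.18 ≈ €672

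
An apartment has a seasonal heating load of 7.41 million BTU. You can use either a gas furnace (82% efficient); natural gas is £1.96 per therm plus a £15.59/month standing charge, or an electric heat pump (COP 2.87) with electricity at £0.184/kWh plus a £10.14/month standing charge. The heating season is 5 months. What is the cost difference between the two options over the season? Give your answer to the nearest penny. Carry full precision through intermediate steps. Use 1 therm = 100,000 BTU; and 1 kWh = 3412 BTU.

£65.13

Heat load = 7.41 × 10⁶ BTU = 7,410,000 BTU
Gas: input = 7,410,000 / 0.82 = 9,036,585 BTU = 90.37 therm → 90.37 × £1.96 = £177.12; + 5 × £15.59 standing = £255.07
Heat pump: 7,410,000 BTU / 3412 = 2,172 kWh heat; / 2.87 = 756.7 kWh in → × £0.184 = £139.23; + 5 × £10.14 standing = £189.93
Difference = |£255.07 − £189.93| = £65.13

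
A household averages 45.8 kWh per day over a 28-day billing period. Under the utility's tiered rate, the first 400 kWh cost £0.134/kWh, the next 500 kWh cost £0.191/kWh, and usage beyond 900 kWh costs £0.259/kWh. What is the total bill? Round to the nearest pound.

£248

Usage = 45.8 kWh/day × 28 days = 1282.4 kWh
First 400 kWh × £0.134 = £53.60
Next 500 kWh × £0.191 = £95.50
Remaining 382.4 kWh × £0.259 = £99.04
Total = £248.14 ≈ £248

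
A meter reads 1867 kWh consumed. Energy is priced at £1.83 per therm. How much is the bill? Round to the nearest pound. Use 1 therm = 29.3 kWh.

1867 kWh × (0.03413 therm/kWh) = 63.72 therm
Cost = 63.72 therm × £1.83/therm = £116.61 ≈ £117

£117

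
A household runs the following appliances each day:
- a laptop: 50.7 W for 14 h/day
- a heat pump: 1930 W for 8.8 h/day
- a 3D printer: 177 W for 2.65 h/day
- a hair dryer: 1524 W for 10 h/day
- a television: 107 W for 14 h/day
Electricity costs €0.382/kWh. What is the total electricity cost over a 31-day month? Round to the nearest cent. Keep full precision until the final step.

laptop: 50.7 W × 14 h × 31 d = 22,004 Wh = 22 kWh
heat pump: 1930 W × 8.8 h × 31 d = 526,504 Wh = 526.5 kWh
3D printer: 177 W × 2.65 h × 31 d = 14,541 Wh = 14.54 kWh
hair dryer: 1524 W × 10 h × 31 d = 472,440 Wh = 472.4 kWh
television: 107 W × 14 h × 31 d = 46,438 Wh = 46.44 kWh
Total energy = 22 + 526.5 + 14.54 + 472.4 + 46.44 = 1,082 kWh
Cost = 1,082 kWh × €0.382 = €413.30

€413.30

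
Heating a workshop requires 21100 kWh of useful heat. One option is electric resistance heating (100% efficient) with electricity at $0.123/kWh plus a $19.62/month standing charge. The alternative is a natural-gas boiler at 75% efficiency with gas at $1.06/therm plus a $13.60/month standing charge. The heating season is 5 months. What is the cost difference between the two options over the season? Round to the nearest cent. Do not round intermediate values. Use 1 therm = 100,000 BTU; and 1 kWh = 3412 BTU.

Heat load = 21100 kWh × 3412 = 71,993,200 BTU
Gas: input = 71,993,200 / 0.750 = 95,990,933 BTU = 959.9 therm → 959.9 × $1.06 = $1,017.50; + 5 × $13.60 standing = $1,085.50
Electric: 71,993,200 BTU / 3412 = 21,100 kWh → × $0.123 = $2,595.30; + 5 × $19.62 standing = $2,693.40
Difference = |$1,085.50 − $2,693.40| = $1,607.90

$1607.90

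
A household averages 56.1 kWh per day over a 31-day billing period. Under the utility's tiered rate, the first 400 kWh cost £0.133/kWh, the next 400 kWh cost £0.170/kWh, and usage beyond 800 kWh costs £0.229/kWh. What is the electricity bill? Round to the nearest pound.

Usage = 56.1 kWh/day × 31 days = 1739.1 kWh
First 400 kWh × £0.133 = £53.20
Next 400 kWh × £0.170 = £68.00
Remaining 939.1 kWh × £0.229 = £215.05
Total = £336.25 ≈ £336

£336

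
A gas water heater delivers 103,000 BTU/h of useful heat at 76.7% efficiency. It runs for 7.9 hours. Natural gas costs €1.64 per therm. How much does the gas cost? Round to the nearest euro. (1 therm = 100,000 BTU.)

€17

Heat delivered = 103,000 BTU/h × 7.9 h = 813,700 BTU
Gas input = 813,700 / 0.767 = 1,060,887 BTU
= 1,060,887 / 100,000 = 10.61 therm
Cost = 10.61 × €1.64/therm = €17.40 ≈ €17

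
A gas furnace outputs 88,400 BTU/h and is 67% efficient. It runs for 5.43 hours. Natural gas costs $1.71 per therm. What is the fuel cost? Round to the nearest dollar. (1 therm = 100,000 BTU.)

$12

Heat delivered = 88,400 BTU/h × 5.43 h = 480,012 BTU
Gas input = 480,012 / 0.67 = 716,436 BTU
= 716,436 / 100,000 = 7.164 therm
Cost = 7.164 × $1.71/therm = $12.25 ≈ $12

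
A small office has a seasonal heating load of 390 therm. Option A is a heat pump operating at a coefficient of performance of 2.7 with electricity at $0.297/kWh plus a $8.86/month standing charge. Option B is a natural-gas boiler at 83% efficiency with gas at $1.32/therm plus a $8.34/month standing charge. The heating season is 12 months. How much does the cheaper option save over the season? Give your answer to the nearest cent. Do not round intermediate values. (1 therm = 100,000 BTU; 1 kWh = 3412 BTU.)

Heat load = 390 therm × 100,000 = 39,000,000 BTU
Gas: input = 39,000,000 / 0.83 = 46,987,952 BTU = 469.9 therm → 469.9 × $1.32 = $620.24; + 12 × $8.34 standing = $720.32
Heat pump: 39,000,000 BTU / 3412 = 11,430 kWh heat; / 2.7 = 4,233 kWh in → × $0.297 = $1,257.33; + 12 × $8.86 standing = $1,363.65
Difference = |$720.32 − $1,363.65| = $643.33

$643.33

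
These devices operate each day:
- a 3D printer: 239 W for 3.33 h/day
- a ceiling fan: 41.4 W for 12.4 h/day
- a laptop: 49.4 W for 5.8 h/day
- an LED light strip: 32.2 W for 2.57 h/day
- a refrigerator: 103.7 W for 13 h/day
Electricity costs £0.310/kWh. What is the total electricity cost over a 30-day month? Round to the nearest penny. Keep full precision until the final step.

3D printer: 239 W × 3.33 h × 30 d = 23,876 Wh = 23.88 kWh
ceiling fan: 41.4 W × 12.4 h × 30 d = 15,401 Wh = 15.4 kWh
laptop: 49.4 W × 5.8 h × 30 d = 8,596 Wh = 8.596 kWh
LED light strip: 32.2 W × 2.57 h × 30 d = 2,483 Wh = 2.483 kWh
refrigerator: 103.7 W × 13 h × 30 d = 40,443 Wh = 40.44 kWh
Total energy = 23.88 + 15.4 + 8.596 + 2.483 + 40.44 = 90.8 kWh
Cost = 90.8 kWh × £0.310 = £28.15

£28.15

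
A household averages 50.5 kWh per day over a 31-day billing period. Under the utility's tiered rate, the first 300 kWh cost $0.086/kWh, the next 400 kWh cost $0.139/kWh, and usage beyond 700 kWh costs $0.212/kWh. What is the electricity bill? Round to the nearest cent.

Usage = 50.5 kWh/day × 31 days = 1565.5 kWh
First 300 kWh × $0.086 = $25.80
Next 400 kWh × $0.139 = $55.60
Remaining 865.5 kWh × $0.212 = $183.49
Total = $264.89

$264.89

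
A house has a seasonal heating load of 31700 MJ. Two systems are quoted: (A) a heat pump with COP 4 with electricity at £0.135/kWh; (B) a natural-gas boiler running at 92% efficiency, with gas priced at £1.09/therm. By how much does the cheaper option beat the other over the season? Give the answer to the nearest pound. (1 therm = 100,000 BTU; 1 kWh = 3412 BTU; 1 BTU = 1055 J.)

Heat load = 31700 MJ = 31,700,000,000 J / 1055 = 30,047,393 BTU
Gas: input = 30,047,393 / 0.92 = 32,660,210 BTU = 326.6 therm → 326.6 × £1.09 = £356.00
Heat pump: 30,047,393 BTU / 3412 = 8,806 kWh heat; / 4 = 2,202 kWh in → × £0.135 = £297.22
Difference = |£356.00 − £297.22| = £58.78 ≈ £59

£59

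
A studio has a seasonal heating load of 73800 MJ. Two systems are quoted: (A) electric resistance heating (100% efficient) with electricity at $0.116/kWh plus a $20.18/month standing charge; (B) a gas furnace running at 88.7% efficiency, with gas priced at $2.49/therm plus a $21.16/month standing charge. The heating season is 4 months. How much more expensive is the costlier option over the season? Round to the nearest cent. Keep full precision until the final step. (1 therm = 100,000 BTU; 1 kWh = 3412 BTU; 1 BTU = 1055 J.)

$410.58

Heat load = 73800 MJ = 73,800,000,000 J / 1055 = 69,952,607 BTU
Gas: input = 69,952,607 / 0.887 = 78,864,269 BTU = 788.6 therm → 788.6 × $2.49 = $1,963.72; + 4 × $21.16 standing = $2,048.36
Electric: 69,952,607 BTU / 3412 = 20,500 kWh → × $0.116 = $2,378.22; + 4 × $20.18 standing = $2,458.94
Difference = |$2,048.36 − $2,458.94| = $410.58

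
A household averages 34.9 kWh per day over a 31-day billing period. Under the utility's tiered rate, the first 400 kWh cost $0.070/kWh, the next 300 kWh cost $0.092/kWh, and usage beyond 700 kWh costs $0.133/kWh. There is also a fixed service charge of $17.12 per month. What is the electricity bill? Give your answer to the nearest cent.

Usage = 34.9 kWh/day × 31 days = 1081.9 kWh
First 400 kWh × $0.070 = $28.00
Next 300 kWh × $0.092 = $27.60
Remaining 381.9 kWh × $0.133 = $50.79
Energy charge = $106.39; + service $17.12 = $123.51

$123.51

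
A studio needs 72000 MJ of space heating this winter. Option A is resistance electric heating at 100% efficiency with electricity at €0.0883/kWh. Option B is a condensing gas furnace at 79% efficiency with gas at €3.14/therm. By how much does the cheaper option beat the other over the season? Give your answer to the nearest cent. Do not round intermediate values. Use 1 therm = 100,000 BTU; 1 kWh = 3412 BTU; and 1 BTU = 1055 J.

€946.41

Heat load = 72000 MJ = 72,000,000,000 J / 1055 = 68,246,445 BTU
Gas: input = 68,246,445 / 0.790 = 86,387,906 BTU = 863.9 therm → 863.9 × €3.14 = €2,712.58
Electric: 68,246,445 BTU / 3412 = 20,000 kWh → × €0.0883 = €1,766.17
Difference = |€2,712.58 − €1,766.17| = €946.41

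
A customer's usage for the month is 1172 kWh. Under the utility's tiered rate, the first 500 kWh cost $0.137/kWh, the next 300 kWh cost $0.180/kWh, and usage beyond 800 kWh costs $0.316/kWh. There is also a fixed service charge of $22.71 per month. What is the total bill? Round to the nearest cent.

$262.76

First 500 kWh × $0.137 = $68.50
Next 300 kWh × $0.180 = $54.00
Remaining 372 kWh × $0.316 = $117.55
Energy charge = $240.05; + service $22.71 = $262.76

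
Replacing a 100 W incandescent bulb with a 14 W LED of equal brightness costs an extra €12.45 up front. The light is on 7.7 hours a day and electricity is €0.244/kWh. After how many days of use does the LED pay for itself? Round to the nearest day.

77 days

Power saved = 100 − 14 = 86 W
Daily energy saved = 86 W × 7.7 h = 662.2 Wh = 0.6622 kWh
Daily savings = 0.6622 × €0.244 = €0.1616
Payback = €12.45 / €0.1616 per day = 77.05 days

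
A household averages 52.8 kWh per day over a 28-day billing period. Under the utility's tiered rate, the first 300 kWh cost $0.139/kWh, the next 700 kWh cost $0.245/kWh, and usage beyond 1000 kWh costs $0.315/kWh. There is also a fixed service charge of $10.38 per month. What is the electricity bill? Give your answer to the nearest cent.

$374.28

Usage = 52.8 kWh/day × 28 days = 1478.4 kWh
First 300 kWh × $0.139 = $41.70
Next 700 kWh × $0.245 = $171.50
Remaining 478.4 kWh × $0.315 = $150.70
Energy charge = $363.90; + service $10.38 = $374.28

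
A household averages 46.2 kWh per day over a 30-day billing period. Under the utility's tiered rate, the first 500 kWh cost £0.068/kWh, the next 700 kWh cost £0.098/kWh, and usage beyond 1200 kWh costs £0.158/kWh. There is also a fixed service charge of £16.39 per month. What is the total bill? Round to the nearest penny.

Usage = 46.2 kWh/day × 30 days = 1386 kWh
First 500 kWh × £0.068 = £34.00
Next 700 kWh × £0.098 = £68.60
Remaining 186 kWh × £0.158 = £29.39
Energy charge = £131.99; + service £16.39 = £148.38

£148.38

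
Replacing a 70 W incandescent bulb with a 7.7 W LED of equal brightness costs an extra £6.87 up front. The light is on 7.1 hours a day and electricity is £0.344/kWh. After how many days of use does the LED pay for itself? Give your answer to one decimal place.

45.1 days

Power saved = 70 − 7.7 = 62.3 W
Daily energy saved = 62.3 W × 7.1 h = 442.3 Wh = 0.44233 kWh
Daily savings = 0.44233 × £0.344 = £0.1522
Payback = £6.87 / £0.1522 per day = 45.15 days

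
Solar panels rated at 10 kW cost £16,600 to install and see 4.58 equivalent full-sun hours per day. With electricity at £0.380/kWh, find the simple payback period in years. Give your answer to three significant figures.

2.61 years

Daily generation = 10 kW × 4.58 h = 45.8 kWh
Annual generation = 45.8 × 365 = 16717 kWh
Annual savings = 16717 × £0.380 = £6,352.46
Payback = £16,600 / £6,352.46 = 2.61 years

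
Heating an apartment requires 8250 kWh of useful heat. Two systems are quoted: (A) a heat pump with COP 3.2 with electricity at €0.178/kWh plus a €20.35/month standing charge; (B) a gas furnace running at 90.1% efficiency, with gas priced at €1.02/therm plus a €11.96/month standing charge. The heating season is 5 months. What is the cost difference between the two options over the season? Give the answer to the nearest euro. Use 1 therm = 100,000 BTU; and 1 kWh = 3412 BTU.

€182

Heat load = 8250 kWh × 3412 = 28,149,000 BTU
Gas: input = 28,149,000 / 0.901 = 31,241,953 BTU = 312.4 therm → 312.4 × €1.02 = €318.67; + 5 × €11.96 standing = €378.47
Heat pump: 28,149,000 BTU / 3412 = 8,250 kWh heat; / 3.2 = 2,578 kWh in → × €0.178 = €458.91; + 5 × €20.35 standing = €560.66
Difference = |€378.47 − €560.66| = €182.19 ≈ €182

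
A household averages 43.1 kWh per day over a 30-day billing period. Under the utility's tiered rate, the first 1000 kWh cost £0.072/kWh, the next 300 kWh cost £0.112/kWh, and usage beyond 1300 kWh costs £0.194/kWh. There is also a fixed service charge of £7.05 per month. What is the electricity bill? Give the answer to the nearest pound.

£112

Usage = 43.1 kWh/day × 30 days = 1293 kWh
First 1000 kWh × £0.072 = £72.00
Next 293 kWh × £0.112 = £32.82
Remaining tier: 0 kWh (not reached)
Energy charge = £104.82; + service £7.05 = £111.87 ≈ £112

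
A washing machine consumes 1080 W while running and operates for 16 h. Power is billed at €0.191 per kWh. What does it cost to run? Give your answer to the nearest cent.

Energy = 1080 W × 16 h = 17,280 Wh = 17.28 kWh
Cost = 17.28 kWh × €0.191/kWh = €3.30

€3.30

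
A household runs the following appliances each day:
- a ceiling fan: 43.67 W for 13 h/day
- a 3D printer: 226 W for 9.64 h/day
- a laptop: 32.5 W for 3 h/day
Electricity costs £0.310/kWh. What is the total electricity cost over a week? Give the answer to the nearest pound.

£6

ceiling fan: 43.67 W × 13 h × 7 d = 3,974 Wh = 3.974 kWh
3D printer: 226 W × 9.64 h × 7 d = 15,250 Wh = 15.25 kWh
laptop: 32.5 W × 3 h × 7 d = 682 Wh = 0.6825 kWh
Total energy = 3.974 + 15.25 + 0.6825 = 19.91 kWh
Cost = 19.91 kWh × £0.310 = £6.17 ≈ £6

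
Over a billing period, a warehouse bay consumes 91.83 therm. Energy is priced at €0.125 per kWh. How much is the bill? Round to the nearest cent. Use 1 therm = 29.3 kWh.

€336.33

91.83 therm × (29.3 kWh/therm) = 2,691 kWh
Cost = 2,691 kWh × €0.125/kWh = €336.33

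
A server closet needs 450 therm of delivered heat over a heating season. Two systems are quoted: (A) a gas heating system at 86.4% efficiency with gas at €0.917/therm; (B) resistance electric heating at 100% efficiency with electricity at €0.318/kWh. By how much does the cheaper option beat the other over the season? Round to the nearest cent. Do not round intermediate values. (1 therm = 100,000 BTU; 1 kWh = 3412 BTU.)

Heat load = 450 therm × 100,000 = 45,000,000 BTU
Gas: input = 45,000,000 / 0.864 = 52,083,333 BTU = 520.8 therm → 520.8 × €0.917 = €477.60
Electric: 45,000,000 BTU / 3412 = 13,190 kWh → × €0.318 = €4,194.02
Difference = |€477.60 − €4,194.02| = €3,716.42

€3716.42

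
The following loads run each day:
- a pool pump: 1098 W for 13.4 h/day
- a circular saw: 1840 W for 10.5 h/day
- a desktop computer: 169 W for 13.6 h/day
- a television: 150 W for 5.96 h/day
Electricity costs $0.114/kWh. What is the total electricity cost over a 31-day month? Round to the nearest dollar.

$132

pool pump: 1098 W × 13.4 h × 31 d = 456,109 Wh = 456.1 kWh
circular saw: 1840 W × 10.5 h × 31 d = 598,920 Wh = 598.9 kWh
desktop computer: 169 W × 13.6 h × 31 d = 71,250 Wh = 71.25 kWh
television: 150 W × 5.96 h × 31 d = 27,714 Wh = 27.71 kWh
Total energy = 456.1 + 598.9 + 71.25 + 27.71 = 1,154 kWh
Cost = 1,154 kWh × $0.114 = $131.56 ≈ $132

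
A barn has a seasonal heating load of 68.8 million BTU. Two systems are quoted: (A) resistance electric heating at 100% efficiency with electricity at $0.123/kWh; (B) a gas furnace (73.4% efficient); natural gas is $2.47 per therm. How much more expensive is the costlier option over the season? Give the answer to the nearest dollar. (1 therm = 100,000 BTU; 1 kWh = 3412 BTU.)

Heat load = 68.8 × 10⁶ BTU = 68,800,000 BTU
Gas: input = 68,800,000 / 0.734 = 93,732,970 BTU = 937.3 therm → 937.3 × $2.47 = $2,315.20
Electric: 68,800,000 BTU / 3412 = 20,160 kWh → × $0.123 = $2,480.19
Difference = |$2,315.20 − $2,480.19| = $164.98 ≈ $165

$165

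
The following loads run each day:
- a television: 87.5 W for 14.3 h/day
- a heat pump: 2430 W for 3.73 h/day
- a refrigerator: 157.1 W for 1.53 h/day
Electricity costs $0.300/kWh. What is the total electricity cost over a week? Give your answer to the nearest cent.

television: 87.5 W × 14.3 h × 7 d = 8,759 Wh = 8.759 kWh
heat pump: 2430 W × 3.73 h × 7 d = 63,447 Wh = 63.45 kWh
refrigerator: 157.1 W × 1.53 h × 7 d = 1,683 Wh = 1.683 kWh
Total energy = 8.759 + 63.45 + 1.683 = 73.89 kWh
Cost = 73.89 kWh × $0.300 = $22.17

$22.17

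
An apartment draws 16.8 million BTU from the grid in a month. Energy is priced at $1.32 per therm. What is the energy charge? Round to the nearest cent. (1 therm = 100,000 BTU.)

16.8 million BTU × (10 therm/million BTU) = 168 therm
Cost = 168 therm × $1.32/therm = $221.76

$221.76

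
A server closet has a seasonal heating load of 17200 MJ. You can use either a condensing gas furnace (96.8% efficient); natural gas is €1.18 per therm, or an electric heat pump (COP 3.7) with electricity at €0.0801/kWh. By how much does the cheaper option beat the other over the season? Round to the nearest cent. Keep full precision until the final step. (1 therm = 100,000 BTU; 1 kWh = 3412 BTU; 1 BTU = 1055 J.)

Heat load = 17200 MJ = 17,200,000,000 J / 1055 = 16,303,318 BTU
Gas: input = 16,303,318 / 0.968 = 16,842,270 BTU = 168.4 therm → 168.4 × €1.18 = €198.74
Heat pump: 16,303,318 BTU / 3412 = 4,778 kWh heat; / 3.7 = 1,291 kWh in → × €0.0801 = €103.44
Difference = |€198.74 − €103.44| = €95.30

€95.30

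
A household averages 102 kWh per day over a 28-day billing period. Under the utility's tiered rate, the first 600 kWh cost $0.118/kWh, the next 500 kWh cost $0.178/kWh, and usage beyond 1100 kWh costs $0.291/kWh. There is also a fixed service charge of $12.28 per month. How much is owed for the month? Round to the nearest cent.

$683.08

Usage = 102 kWh/day × 28 days = 2856 kWh
First 600 kWh × $0.118 = $70.80
Next 500 kWh × $0.178 = $89.00
Remaining 1756 kWh × $0.291 = $511.00
Energy charge = $670.80; + service $12.28 = $683.08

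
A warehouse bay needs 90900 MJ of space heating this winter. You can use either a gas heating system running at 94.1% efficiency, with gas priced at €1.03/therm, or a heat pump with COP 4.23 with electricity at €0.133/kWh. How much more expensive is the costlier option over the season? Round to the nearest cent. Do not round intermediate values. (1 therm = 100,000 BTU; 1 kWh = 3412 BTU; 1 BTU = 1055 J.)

Heat load = 90900 MJ = 90,900,000,000 J / 1055 = 86,161,137 BTU
Gas: input = 86,161,137 / 0.941 = 91,563,377 BTU = 915.6 therm → 915.6 × €1.03 = €943.10
Heat pump: 86,161,137 BTU / 3412 = 25,250 kWh heat; / 4.23 = 5,970 kWh in → × €0.133 = €793.99
Difference = |€943.10 − €793.99| = €149.12

€149.12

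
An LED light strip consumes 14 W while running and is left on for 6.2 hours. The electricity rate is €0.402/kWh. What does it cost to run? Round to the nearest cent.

€0.03

Energy = 14 W × 6.2 h = 87 Wh = 0.0868 kWh
Cost = 0.0868 kWh × €0.402/kWh = €0.03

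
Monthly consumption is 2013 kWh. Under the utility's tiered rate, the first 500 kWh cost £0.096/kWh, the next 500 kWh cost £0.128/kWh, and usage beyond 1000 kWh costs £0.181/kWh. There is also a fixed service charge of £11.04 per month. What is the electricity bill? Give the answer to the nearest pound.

£306

First 500 kWh × £0.096 = £48.00
Next 500 kWh × £0.128 = £64.00
Remaining 1013 kWh × £0.181 = £183.35
Energy charge = £295.35; + service £11.04 = £306.39 ≈ £306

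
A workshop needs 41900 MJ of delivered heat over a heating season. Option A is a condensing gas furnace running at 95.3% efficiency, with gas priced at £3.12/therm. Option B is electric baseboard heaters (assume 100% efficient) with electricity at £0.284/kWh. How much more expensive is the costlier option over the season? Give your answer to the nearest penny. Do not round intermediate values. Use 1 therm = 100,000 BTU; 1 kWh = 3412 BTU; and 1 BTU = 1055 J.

Heat load = 41900 MJ = 41,900,000,000 J / 1055 = 39,715,640 BTU
Gas: input = 39,715,640 / 0.953 = 41,674,333 BTU = 416.7 therm → 416.7 × £3.12 = £1,300.24
Electric: 39,715,640 BTU / 3412 = 11,640 kWh → × £0.284 = £3,305.76
Difference = |£1,300.24 − £3,305.76| = £2,005.52

£2005.52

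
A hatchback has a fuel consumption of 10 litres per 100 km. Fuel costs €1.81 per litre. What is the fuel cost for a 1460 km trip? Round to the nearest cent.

€264.26

Fuel = 10 L/100 km × 1460 km / 100 = 146 L
Cost = 146 L × €1.81/L = €264.26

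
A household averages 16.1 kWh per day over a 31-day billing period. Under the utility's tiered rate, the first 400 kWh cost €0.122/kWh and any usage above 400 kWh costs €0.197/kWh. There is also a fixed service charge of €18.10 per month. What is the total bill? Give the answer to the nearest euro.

€86

Usage = 16.1 kWh/day × 31 days = 499.1 kWh
First 400 kWh × €0.122 = €48.80
Remaining 99.1 kWh × €0.197 = €19.52
Energy charge = €68.32; + service €18.10 = €86.42 ≈ €86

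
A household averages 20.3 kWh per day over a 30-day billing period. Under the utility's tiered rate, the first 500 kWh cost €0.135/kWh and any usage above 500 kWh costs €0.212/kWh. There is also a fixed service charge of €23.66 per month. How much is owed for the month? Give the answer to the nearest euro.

€114

Usage = 20.3 kWh/day × 30 days = 609 kWh
First 500 kWh × €0.135 = €67.50
Remaining 109 kWh × €0.212 = €23.11
Energy charge = €90.61; + service €23.66 = €114.27 ≈ €114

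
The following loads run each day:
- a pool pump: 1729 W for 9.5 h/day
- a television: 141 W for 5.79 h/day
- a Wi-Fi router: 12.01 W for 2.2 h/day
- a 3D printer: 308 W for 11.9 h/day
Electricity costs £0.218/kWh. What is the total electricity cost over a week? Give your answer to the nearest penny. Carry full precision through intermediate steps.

£31.94

pool pump: 1729 W × 9.5 h × 7 d = 114,978 Wh = 115 kWh
television: 141 W × 5.79 h × 7 d = 5,715 Wh = 5.715 kWh
Wi-Fi router: 12.01 W × 2.2 h × 7 d = 185 Wh = 0.185 kWh
3D printer: 308 W × 11.9 h × 7 d = 25,656 Wh = 25.66 kWh
Total energy = 115 + 5.715 + 0.185 + 25.66 = 146.5 kWh
Cost = 146.5 kWh × £0.218 = £31.94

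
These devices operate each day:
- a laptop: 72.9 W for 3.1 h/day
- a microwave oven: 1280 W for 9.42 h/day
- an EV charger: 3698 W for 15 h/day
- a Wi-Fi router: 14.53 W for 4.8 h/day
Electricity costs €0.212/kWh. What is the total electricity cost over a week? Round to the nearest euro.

laptop: 72.9 W × 3.1 h × 7 d = 1,582 Wh = 1.582 kWh
microwave oven: 1280 W × 9.42 h × 7 d = 84,403 Wh = 84.4 kWh
EV charger: 3698 W × 15 h × 7 d = 388,290 Wh = 388.3 kWh
Wi-Fi router: 14.53 W × 4.8 h × 7 d = 488 Wh = 0.4882 kWh
Total energy = 1.582 + 84.4 + 388.3 + 0.4882 = 474.8 kWh
Cost = 474.8 kWh × €0.212 = €100.65 ≈ €101

€101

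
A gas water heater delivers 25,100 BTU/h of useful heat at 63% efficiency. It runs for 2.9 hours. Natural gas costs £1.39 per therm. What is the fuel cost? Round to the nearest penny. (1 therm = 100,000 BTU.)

Heat delivered = 25,100 BTU/h × 2.9 h = 72,790 BTU
Gas input = 72,790 / 0.63 = 115,540 BTU
= 115,540 / 100,000 = 1.155 therm
Cost = 1.155 × £1.39/therm = £1.61

£1.61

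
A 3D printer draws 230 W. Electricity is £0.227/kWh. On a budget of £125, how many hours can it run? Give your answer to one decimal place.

2394.2 h

Energy budget = £125 / £0.227 per kWh = 550.7 kWh = 550,661 Wh
Runtime = 550,661 Wh / 230 W = 2,394 h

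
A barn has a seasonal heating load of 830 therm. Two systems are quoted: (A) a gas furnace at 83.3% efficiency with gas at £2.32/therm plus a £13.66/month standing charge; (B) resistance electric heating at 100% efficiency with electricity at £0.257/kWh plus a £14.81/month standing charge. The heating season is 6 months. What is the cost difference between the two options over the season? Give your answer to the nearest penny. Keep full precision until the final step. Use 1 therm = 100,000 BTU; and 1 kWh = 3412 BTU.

Heat load = 830 therm × 100,000 = 83,000,000 BTU
Gas: input = 83,000,000 / 0.833 = 99,639,856 BTU = 996.4 therm → 996.4 × £2.32 = £2,311.64; + 6 × £13.66 standing = £2,393.60
Electric: 83,000,000 BTU / 3412 = 24,330 kWh → × £0.257 = £6,251.76; + 6 × £14.81 standing = £6,340.62
Difference = |£2,393.60 − £6,340.62| = £3,947.01

£3947.01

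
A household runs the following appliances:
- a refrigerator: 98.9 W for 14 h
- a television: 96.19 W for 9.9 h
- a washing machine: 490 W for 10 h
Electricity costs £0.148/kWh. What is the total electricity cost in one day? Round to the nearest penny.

refrigerator: 98.9 W × 14 h = 1,385 Wh = 1.385 kWh
television: 96.19 W × 9.9 h = 952 Wh = 0.9523 kWh
washing machine: 490 W × 10 h = 4,900 Wh = 4.9 kWh
Total energy = 1.385 + 0.9523 + 4.9 = 7.237 kWh
Cost = 7.237 kWh × £0.148 = £1.07

£1.07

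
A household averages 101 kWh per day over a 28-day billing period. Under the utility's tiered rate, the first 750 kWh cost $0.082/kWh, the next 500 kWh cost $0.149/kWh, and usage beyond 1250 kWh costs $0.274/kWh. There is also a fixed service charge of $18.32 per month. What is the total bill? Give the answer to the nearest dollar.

$587

Usage = 101 kWh/day × 28 days = 2828 kWh
First 750 kWh × $0.082 = $61.50
Next 500 kWh × $0.149 = $74.50
Remaining 1578 kWh × $0.274 = $432.37
Energy charge = $568.37; + service $18.32 = $586.69 ≈ $587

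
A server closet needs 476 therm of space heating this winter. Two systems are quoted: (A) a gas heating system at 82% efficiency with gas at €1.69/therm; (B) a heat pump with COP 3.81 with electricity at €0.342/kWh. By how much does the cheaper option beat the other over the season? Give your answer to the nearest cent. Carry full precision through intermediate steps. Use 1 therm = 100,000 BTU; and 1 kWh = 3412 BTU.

€271.25

Heat load = 476 therm × 100,000 = 47,600,000 BTU
Gas: input = 47,600,000 / 0.820 = 58,048,780 BTU = 580.5 therm → 580.5 × €1.69 = €981.02
Heat pump: 47,600,000 BTU / 3412 = 13,950 kWh heat; / 3.81 = 3,662 kWh in → × €0.342 = €1,252.27
Difference = |€981.02 − €1,252.27| = €271.25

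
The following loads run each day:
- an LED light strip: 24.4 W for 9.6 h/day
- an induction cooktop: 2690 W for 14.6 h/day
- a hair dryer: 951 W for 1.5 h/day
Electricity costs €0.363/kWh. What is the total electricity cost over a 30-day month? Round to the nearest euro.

LED light strip: 24.4 W × 9.6 h × 30 d = 7,027 Wh = 7.027 kWh
induction cooktop: 2690 W × 14.6 h × 30 d = 1,178,220 Wh = 1,178 kWh
hair dryer: 951 W × 1.5 h × 30 d = 42,795 Wh = 42.8 kWh
Total energy = 7.027 + 1,178 + 42.8 = 1,228 kWh
Cost = 1,228 kWh × €0.363 = €445.78 ≈ €446

€446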